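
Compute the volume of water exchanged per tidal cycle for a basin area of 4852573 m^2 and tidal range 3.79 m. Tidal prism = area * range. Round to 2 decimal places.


Tidal prism = Area * Tidal range
P = 4852573 * 3.79
P = 18391251.67 m^3

18391251.67


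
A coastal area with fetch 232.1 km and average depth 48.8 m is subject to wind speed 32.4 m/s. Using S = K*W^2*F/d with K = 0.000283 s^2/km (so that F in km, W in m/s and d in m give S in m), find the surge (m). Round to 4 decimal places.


S = K * W^2 * F / d
W^2 = 32.4^2 = 1049.76
S = 0.000283 * 1049.76 * 232.1 / 48.8
Numerator = 0.000283 * 1049.76 * 232.1 = 68.952751
S = 68.952751 / 48.8 = 1.4130 m

1.4130


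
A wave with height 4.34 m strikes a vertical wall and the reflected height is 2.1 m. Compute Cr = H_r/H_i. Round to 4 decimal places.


Cr = H_r / H_i
Cr = 2.1 / 4.34
Cr = 0.4839

0.4839


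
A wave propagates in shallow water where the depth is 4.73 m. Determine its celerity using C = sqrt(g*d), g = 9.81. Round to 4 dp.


Using the shallow-water approximation:
C = sqrt(g * d) = sqrt(9.81 * 4.73)
C = sqrt(46.4013)
C = 6.8118 m/s

6.8118


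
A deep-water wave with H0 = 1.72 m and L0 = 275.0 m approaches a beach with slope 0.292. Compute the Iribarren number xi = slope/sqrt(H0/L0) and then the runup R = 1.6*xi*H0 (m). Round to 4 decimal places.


xi = slope / sqrt(H0/L0)
H0/L0 = 1.72/275.0 = 0.006255
sqrt(0.006255) = 0.079086
xi = 0.292 / 0.079086 = 3.692198
R = 1.6 * xi * H0 = 1.6 * 3.692198 * 1.72
R = 10.1609 m

10.1609


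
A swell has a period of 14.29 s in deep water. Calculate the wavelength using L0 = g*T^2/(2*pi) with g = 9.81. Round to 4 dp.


L0 = g * T^2 / (2 * pi)
L0 = 9.81 * 14.29^2 / (2 * pi)
L0 = 9.81 * 204.2041 / 6.28319
L0 = 2003.2422 / 6.28319
L0 = 318.8259 m

318.8259


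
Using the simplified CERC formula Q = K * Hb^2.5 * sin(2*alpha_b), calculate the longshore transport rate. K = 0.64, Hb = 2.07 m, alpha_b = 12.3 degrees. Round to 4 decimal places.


Q = K * Hb^2.5 * sin(2 * alpha_b)
Hb^2.5 = 2.07^2.5 = 6.164898
sin(2 * 12.3) = sin(24.6) = 0.416281
Q = 0.64 * 6.164898 * 0.416281
Q = 1.6425 m^3/s

1.6425


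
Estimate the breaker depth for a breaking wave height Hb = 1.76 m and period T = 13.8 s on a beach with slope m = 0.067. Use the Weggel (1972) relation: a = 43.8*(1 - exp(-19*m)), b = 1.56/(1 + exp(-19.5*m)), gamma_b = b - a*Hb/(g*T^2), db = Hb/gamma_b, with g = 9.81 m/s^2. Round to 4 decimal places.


a = 43.8 * (1 - exp(-19 * m))
exp(-19 * 0.067) = exp(-1.2730) = 0.279990
a = 43.8 * (1 - 0.279990) = 31.536421
b = 1.56 / (1 + exp(-19.5 * m))
exp(-19.5 * 0.067) = exp(-1.3065) = 0.270766
b = 1.56 / (1 + 0.270766) = 1.227606
Hb / (g * T^2) = 1.76 / (9.81 * 13.8^2) = 1.76 / 1868.2164 = 0.00094208
gamma_b = b - a * Hb/(g*T^2) = 1.227606 - 31.536421 * 0.00094208 = 1.197896
db = Hb / gamma_b = 1.76 / 1.197896
db = 1.4692 m

1.4692


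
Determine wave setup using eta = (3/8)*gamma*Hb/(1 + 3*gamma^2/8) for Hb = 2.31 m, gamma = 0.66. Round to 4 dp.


eta = (3/8) * gamma * Hb / (1 + 3*gamma^2/8)
Numerator = (3/8) * 0.66 * 2.31 = 0.571725
Denominator = 1 + 3*0.66^2/8 = 1 + 0.163350 = 1.163350
eta = 0.571725 / 1.163350
eta = 0.4914 m

0.4914


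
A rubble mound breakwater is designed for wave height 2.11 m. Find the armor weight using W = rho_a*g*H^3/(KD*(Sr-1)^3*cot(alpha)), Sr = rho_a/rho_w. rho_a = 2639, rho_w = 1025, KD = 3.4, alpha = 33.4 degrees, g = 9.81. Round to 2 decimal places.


Sr = rho_a / rho_w = 2639 / 1025 = 2.574634
(Sr - 1) = 1.574634
(Sr - 1)^3 = 3.904262
cot(33.4) = 1 / tan(33.4) = 1 / 0.659379 = 1.516580
Numerator = 2639 * 9.81 * 2.11^3 = 243195.6281
Denominator = 3.4 * 3.904262 * 1.516580 = 20.131824
W = 243195.6281 / 20.131824
W = 12080.16 N

12080.16


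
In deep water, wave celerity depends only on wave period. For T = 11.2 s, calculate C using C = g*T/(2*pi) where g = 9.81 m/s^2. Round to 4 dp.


We use the deep-water celerity formula:
C = g * T / (2 * pi)
C = 9.81 * 11.2 / (2 * 3.14159...)
C = 109.872000 / 6.283185
C = 17.4867 m/s

17.4867


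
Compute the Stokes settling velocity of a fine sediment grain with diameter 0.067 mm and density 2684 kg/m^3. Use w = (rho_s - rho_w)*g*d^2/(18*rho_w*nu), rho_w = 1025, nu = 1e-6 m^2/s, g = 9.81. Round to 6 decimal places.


w = (rho_s - rho_w) * g * d^2 / (18 * rho_w * nu)
d = 0.067 mm = 0.000067 m
rho_s - rho_w = 2684 - 1025 = 1659
Numerator = 1659 * 9.81 * (0.000067)^2 = 0.000073057532
Denominator = 18 * 1025 * 1e-6 = 0.018450
w = 0.003960 m/s

0.003960


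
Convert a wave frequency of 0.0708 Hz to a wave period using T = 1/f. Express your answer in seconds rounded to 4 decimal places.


T = 1 / f
T = 1 / 0.0708
T = 14.1243 s

14.1243


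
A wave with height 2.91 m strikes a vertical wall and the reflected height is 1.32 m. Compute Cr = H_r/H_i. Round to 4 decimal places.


Cr = H_r / H_i
Cr = 1.32 / 2.91
Cr = 0.4536

0.4536


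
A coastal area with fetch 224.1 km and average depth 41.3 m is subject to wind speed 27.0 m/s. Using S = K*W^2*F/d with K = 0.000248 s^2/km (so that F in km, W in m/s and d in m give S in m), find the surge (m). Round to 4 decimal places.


S = K * W^2 * F / d
W^2 = 27.0^2 = 729.00
S = 0.000248 * 729.00 * 224.1 / 41.3
Numerator = 0.000248 * 729.00 * 224.1 = 40.515487
S = 40.515487 / 41.3 = 0.9810 m

0.9810


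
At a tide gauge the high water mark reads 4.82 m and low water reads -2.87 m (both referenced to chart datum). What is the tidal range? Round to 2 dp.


Tidal range = High water - Low water
Tidal range = 4.82 - (-2.87)
Tidal range = 7.69 m

7.69


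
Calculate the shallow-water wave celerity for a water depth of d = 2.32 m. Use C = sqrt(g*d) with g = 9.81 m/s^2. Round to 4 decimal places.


Using the shallow-water approximation:
C = sqrt(g * d) = sqrt(9.81 * 2.32)
C = sqrt(22.7592)
C = 4.7707 m/s

4.7707


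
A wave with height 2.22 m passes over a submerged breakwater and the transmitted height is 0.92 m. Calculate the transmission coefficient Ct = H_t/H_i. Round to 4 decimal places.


Ct = H_t / H_i
Ct = 0.92 / 2.22
Ct = 0.4144

0.4144


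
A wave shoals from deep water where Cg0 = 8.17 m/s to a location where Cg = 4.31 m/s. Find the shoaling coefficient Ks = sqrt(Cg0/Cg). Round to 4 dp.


Ks = sqrt(Cg0 / Cg)
Ks = sqrt(8.17 / 4.31)
Ks = sqrt(1.8956)
Ks = 1.3768

1.3768


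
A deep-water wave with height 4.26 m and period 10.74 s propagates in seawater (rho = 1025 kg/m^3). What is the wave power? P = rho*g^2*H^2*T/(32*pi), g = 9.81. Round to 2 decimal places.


P = rho * g^2 * H^2 * T / (32 * pi)
P = 1025 * 9.81^2 * 4.26^2 * 10.74 / (32 * pi)
P = 1025 * 96.2361 * 18.1476 * 10.74 / 100.53096
P = 191242.98 W/m

191242.98


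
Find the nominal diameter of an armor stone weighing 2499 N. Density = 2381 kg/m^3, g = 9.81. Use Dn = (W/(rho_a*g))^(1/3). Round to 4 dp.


V = W / (rho_a * g)
V = 2499 / (2381 * 9.81)
V = 2499 / 23357.61
V = 0.106989 m^3
Dn = V^(1/3) = 0.106989^(1/3)
Dn = 0.4747 m

0.4747


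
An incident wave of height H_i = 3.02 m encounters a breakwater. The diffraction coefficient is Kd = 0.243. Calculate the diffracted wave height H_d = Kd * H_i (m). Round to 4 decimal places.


H_d = Kd * H_i
H_d = 0.243 * 3.02
H_d = 0.7339 m

0.7339


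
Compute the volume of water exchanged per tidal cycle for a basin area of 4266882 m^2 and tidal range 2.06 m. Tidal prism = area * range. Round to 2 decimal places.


Tidal prism = Area * Tidal range
P = 4266882 * 2.06
P = 8789776.92 m^3

8789776.92


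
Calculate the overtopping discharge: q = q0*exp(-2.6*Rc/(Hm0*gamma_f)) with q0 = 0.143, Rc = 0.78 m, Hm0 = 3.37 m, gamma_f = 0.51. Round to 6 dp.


q = q0 * exp(-2.6 * Rc / (Hm0 * gamma_f))
Exponent = -2.6 * 0.78 / (3.37 * 0.51)
= -2.6 * 0.78 / 1.7187
= -1.179962
exp(-1.179962) = 0.307291
q = 0.143 * 0.307291
q = 0.043943 m^3/s/m

0.043943


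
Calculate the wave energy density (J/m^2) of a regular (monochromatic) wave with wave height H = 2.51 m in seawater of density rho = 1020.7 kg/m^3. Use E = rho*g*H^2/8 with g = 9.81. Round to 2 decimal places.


E = (1/8) * rho * g * H^2
E = (1/8) * 1020.7 * 9.81 * 2.51^2
E = 0.125 * 1020.7 * 9.81 * 6.3001
E = 7885.42 J/m^2

7885.42


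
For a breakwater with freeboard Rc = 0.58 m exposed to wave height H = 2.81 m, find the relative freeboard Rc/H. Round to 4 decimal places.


Relative freeboard = Rc / H
= 0.58 / 2.81
= 0.2064

0.2064


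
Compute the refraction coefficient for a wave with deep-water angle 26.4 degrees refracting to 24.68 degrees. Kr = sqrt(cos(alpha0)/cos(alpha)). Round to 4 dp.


Kr = sqrt(cos(alpha0) / cos(alpha))
cos(26.4) = 0.895712
cos(24.68) = 0.908654
Kr = sqrt(0.895712 / 0.908654)
Kr = sqrt(0.985757)
Kr = 0.9929

0.9929


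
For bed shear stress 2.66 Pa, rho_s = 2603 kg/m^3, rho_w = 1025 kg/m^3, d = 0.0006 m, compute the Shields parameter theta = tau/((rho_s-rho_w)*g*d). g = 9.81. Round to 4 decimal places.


theta = tau / ((rho_s - rho_w) * g * d)
rho_s - rho_w = 2603 - 1025 = 1578
Denominator = 1578 * 9.81 * 0.0006 = 9.288108
theta = 2.66 / 9.288108
theta = 0.2864

0.2864


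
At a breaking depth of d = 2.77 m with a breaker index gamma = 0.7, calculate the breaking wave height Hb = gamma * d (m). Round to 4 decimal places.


Hb = gamma * d
Hb = 0.7 * 2.77
Hb = 1.9390 m

1.9390


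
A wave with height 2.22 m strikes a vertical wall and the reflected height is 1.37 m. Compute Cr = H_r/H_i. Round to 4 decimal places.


Cr = H_r / H_i
Cr = 1.37 / 2.22
Cr = 0.6171

0.6171


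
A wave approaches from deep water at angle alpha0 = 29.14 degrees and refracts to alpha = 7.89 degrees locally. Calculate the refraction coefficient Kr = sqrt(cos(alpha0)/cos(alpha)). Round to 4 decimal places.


Kr = sqrt(cos(alpha0) / cos(alpha))
cos(29.14) = 0.873432
cos(7.89) = 0.990533
Kr = sqrt(0.873432 / 0.990533)
Kr = sqrt(0.881780)
Kr = 0.9390

0.9390


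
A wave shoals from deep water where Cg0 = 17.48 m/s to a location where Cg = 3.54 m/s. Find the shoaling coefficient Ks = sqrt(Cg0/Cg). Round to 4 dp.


Ks = sqrt(Cg0 / Cg)
Ks = sqrt(17.48 / 3.54)
Ks = sqrt(4.9379)
Ks = 2.2221

2.2221


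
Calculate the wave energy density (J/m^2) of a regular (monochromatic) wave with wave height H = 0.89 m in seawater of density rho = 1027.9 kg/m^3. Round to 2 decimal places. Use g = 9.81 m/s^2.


E = (1/8) * rho * g * H^2
E = (1/8) * 1027.9 * 9.81 * 0.89^2
E = 0.125 * 1027.9 * 9.81 * 0.7921
E = 998.41 J/m^2

998.41


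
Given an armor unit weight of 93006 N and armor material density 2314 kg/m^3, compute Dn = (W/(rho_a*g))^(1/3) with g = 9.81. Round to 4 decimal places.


V = W / (rho_a * g)
V = 93006 / (2314 * 9.81)
V = 93006 / 22700.34
V = 4.097119 m^3
Dn = V^(1/3) = 4.097119^(1/3)
Dn = 1.6001 m

1.6001


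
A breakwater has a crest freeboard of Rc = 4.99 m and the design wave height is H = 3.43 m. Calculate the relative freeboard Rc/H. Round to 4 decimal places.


Relative freeboard = Rc / H
= 4.99 / 3.43
= 1.4548

1.4548


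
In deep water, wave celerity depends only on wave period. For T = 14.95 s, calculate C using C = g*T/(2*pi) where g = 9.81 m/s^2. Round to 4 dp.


We use the deep-water celerity formula:
C = g * T / (2 * pi)
C = 9.81 * 14.95 / (2 * 3.14159...)
C = 146.659500 / 6.283185
C = 23.3416 m/s

23.3416


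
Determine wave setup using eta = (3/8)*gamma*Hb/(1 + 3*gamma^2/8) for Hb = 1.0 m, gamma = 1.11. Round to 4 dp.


eta = (3/8) * gamma * Hb / (1 + 3*gamma^2/8)
Numerator = (3/8) * 1.11 * 1.0 = 0.416250
Denominator = 1 + 3*1.11^2/8 = 1 + 0.462038 = 1.462038
eta = 0.416250 / 1.462038
eta = 0.2847 m

0.2847


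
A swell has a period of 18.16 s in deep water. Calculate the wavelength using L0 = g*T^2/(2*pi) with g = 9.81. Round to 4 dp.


L0 = g * T^2 / (2 * pi)
L0 = 9.81 * 18.16^2 / (2 * pi)
L0 = 9.81 * 329.7856 / 6.28319
L0 = 3235.1967 / 6.28319
L0 = 514.8976 m

514.8976


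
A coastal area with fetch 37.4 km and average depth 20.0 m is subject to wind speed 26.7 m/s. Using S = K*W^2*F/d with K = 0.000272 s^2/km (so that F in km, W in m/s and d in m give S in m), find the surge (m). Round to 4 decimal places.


S = K * W^2 * F / d
W^2 = 26.7^2 = 712.89
S = 0.000272 * 712.89 * 37.4 / 20.0
Numerator = 0.000272 * 712.89 * 37.4 = 7.252087
S = 7.252087 / 20.0 = 0.3626 m

0.3626


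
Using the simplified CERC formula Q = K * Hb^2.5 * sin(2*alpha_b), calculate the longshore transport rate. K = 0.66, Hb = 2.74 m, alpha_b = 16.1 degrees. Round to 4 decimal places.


Q = K * Hb^2.5 * sin(2 * alpha_b)
Hb^2.5 = 2.74^2.5 = 12.427289
sin(2 * 16.1) = sin(32.2) = 0.532876
Q = 0.66 * 12.427289 * 0.532876
Q = 4.3707 m^3/s

4.3707


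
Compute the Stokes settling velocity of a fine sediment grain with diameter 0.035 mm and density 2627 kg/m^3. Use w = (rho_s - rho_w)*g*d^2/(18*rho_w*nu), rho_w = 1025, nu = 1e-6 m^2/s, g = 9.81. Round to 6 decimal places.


w = (rho_s - rho_w) * g * d^2 / (18 * rho_w * nu)
d = 0.035 mm = 0.000035 m
rho_s - rho_w = 2627 - 1025 = 1602
Numerator = 1602 * 9.81 * (0.000035)^2 = 0.000019251635
Denominator = 18 * 1025 * 1e-6 = 0.018450
w = 0.001043 m/s

0.001043


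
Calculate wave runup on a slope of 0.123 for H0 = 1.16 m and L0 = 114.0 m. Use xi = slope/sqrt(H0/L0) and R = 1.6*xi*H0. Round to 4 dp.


xi = slope / sqrt(H0/L0)
H0/L0 = 1.16/114.0 = 0.010175
sqrt(0.010175) = 0.100873
xi = 0.123 / 0.100873 = 1.219350
R = 1.6 * xi * H0 = 1.6 * 1.219350 * 1.16
R = 2.2631 m

2.2631


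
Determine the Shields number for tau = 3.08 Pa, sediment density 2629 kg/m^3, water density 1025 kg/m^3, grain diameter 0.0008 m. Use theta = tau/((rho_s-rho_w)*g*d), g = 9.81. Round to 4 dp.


theta = tau / ((rho_s - rho_w) * g * d)
rho_s - rho_w = 2629 - 1025 = 1604
Denominator = 1604 * 9.81 * 0.0008 = 12.588192
theta = 3.08 / 12.588192
theta = 0.2447

0.2447


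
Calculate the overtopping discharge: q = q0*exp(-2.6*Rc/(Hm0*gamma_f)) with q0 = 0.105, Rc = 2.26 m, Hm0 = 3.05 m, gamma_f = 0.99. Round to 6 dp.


q = q0 * exp(-2.6 * Rc / (Hm0 * gamma_f))
Exponent = -2.6 * 2.26 / (3.05 * 0.99)
= -2.6 * 2.26 / 3.0195
= -1.946018
exp(-1.946018) = 0.142842
q = 0.105 * 0.142842
q = 0.014998 m^3/s/m

0.014998


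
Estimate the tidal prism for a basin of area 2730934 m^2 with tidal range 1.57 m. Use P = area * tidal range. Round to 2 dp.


Tidal prism = Area * Tidal range
P = 2730934 * 1.57
P = 4287566.38 m^3

4287566.38


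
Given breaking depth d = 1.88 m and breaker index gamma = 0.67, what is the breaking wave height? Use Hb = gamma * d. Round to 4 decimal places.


Hb = gamma * d
Hb = 0.67 * 1.88
Hb = 1.2596 m

1.2596


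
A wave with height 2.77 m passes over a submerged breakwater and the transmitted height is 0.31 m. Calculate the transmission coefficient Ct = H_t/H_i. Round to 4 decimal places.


Ct = H_t / H_i
Ct = 0.31 / 2.77
Ct = 0.1119

0.1119


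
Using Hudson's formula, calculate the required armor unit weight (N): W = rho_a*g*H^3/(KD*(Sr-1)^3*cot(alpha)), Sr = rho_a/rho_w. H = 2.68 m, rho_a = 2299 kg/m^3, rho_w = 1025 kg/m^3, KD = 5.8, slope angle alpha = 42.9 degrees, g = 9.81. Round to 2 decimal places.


Sr = rho_a / rho_w = 2299 / 1025 = 2.242927
(Sr - 1) = 1.242927
(Sr - 1)^3 = 1.920157
cot(42.9) = 1 / tan(42.9) = 1 / 0.929257 = 1.076128
Numerator = 2299 * 9.81 * 2.68^3 = 434122.5654
Denominator = 5.8 * 1.920157 * 1.076128 = 11.984742
W = 434122.5654 / 11.984742
W = 36222.94 N

36222.94


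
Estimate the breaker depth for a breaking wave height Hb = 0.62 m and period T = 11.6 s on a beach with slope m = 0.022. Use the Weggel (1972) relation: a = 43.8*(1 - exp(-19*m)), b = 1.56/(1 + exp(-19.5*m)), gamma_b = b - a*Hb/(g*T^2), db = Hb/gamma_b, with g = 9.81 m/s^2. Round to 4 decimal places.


a = 43.8 * (1 - exp(-19 * m))
exp(-19 * 0.022) = exp(-0.4180) = 0.658362
a = 43.8 * (1 - 0.658362) = 14.963734
b = 1.56 / (1 + exp(-19.5 * m))
exp(-19.5 * 0.022) = exp(-0.4290) = 0.651160
b = 1.56 / (1 + 0.651160) = 0.944790
Hb / (g * T^2) = 0.62 / (9.81 * 11.6^2) = 0.62 / 1320.0336 = 0.00046969
gamma_b = b - a * Hb/(g*T^2) = 0.944790 - 14.963734 * 0.00046969 = 0.937762
db = Hb / gamma_b = 0.62 / 0.937762
db = 0.6611 m

0.6611


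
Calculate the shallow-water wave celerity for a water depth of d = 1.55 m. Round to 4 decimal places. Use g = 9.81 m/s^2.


Using the shallow-water approximation:
C = sqrt(g * d) = sqrt(9.81 * 1.55)
C = sqrt(15.2055)
C = 3.8994 m/s

3.8994


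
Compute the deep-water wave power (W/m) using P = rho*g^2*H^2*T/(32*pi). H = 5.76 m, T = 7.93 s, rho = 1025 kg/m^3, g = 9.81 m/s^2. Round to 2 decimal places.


P = rho * g^2 * H^2 * T / (32 * pi)
P = 1025 * 9.81^2 * 5.76^2 * 7.93 / (32 * pi)
P = 1025 * 96.2361 * 33.1776 * 7.93 / 100.53096
P = 258154.79 W/m

258154.79


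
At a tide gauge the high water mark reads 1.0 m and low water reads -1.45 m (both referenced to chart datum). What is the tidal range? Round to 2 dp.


Tidal range = High water - Low water
Tidal range = 1.0 - (-1.45)
Tidal range = 2.45 m

2.45


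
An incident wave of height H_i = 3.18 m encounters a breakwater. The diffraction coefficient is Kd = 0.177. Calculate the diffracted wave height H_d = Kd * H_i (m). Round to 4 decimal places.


H_d = Kd * H_i
H_d = 0.177 * 3.18
H_d = 0.5629 m

0.5629


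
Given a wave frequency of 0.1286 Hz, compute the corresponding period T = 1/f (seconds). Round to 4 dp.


T = 1 / f
T = 1 / 0.1286
T = 7.7760 s

7.7760


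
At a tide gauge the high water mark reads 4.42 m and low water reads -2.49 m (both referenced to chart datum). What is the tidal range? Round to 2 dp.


Tidal range = High water - Low water
Tidal range = 4.42 - (-2.49)
Tidal range = 6.91 m

6.91


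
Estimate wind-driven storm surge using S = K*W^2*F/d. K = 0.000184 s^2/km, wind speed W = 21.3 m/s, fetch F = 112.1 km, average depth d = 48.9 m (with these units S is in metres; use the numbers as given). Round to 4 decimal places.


S = K * W^2 * F / d
W^2 = 21.3^2 = 453.69
S = 0.000184 * 453.69 * 112.1 / 48.9
Numerator = 0.000184 * 453.69 * 112.1 = 9.357991
S = 9.357991 / 48.9 = 0.1914 m

0.1914


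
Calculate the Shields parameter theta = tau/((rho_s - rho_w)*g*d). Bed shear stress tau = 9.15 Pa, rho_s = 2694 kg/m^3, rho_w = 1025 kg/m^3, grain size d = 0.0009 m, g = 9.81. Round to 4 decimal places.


theta = tau / ((rho_s - rho_w) * g * d)
rho_s - rho_w = 2694 - 1025 = 1669
Denominator = 1669 * 9.81 * 0.0009 = 14.735601
theta = 9.15 / 14.735601
theta = 0.6209

0.6209


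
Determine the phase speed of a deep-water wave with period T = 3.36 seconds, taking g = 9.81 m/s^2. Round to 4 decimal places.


We use the deep-water celerity formula:
C = g * T / (2 * pi)
C = 9.81 * 3.36 / (2 * 3.14159...)
C = 32.961600 / 6.283185
C = 5.2460 m/s

5.2460


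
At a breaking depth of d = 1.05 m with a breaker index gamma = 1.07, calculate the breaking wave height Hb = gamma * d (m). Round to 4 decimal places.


Hb = gamma * d
Hb = 1.07 * 1.05
Hb = 1.1235 m

1.1235


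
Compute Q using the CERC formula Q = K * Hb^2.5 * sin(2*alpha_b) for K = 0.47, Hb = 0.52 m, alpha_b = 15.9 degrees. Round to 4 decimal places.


Q = K * Hb^2.5 * sin(2 * alpha_b)
Hb^2.5 = 0.52^2.5 = 0.194988
sin(2 * 15.9) = sin(31.8) = 0.526956
Q = 0.47 * 0.194988 * 0.526956
Q = 0.0483 m^3/s

0.0483


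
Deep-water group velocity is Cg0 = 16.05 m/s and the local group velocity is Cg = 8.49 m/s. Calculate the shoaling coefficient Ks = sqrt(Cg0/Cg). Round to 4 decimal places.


Ks = sqrt(Cg0 / Cg)
Ks = sqrt(16.05 / 8.49)
Ks = sqrt(1.8905)
Ks = 1.3749

1.3749


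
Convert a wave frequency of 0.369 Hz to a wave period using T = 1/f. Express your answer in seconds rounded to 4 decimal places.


T = 1 / f
T = 1 / 0.369
T = 2.7100 s

2.7100


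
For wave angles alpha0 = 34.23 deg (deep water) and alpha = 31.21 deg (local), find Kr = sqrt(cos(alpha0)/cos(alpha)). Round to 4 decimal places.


Kr = sqrt(cos(alpha0) / cos(alpha))
cos(34.23) = 0.826786
cos(31.21) = 0.855274
Kr = sqrt(0.826786 / 0.855274)
Kr = sqrt(0.966692)
Kr = 0.9832

0.9832


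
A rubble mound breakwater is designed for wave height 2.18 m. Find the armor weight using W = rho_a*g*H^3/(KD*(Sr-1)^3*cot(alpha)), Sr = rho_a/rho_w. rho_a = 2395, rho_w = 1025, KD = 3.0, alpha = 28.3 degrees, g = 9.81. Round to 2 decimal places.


Sr = rho_a / rho_w = 2395 / 1025 = 2.336585
(Sr - 1) = 1.336585
(Sr - 1)^3 = 2.387757
cot(28.3) = 1 / tan(28.3) = 1 / 0.538445 = 1.857202
Numerator = 2395 * 9.81 * 2.18^3 = 243413.1328
Denominator = 3.0 * 2.387757 * 1.857202 = 13.303637
W = 243413.1328 / 13.303637
W = 18296.74 N

18296.74


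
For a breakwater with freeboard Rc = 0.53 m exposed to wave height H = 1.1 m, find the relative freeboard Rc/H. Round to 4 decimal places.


Relative freeboard = Rc / H
= 0.53 / 1.1
= 0.4818

0.4818


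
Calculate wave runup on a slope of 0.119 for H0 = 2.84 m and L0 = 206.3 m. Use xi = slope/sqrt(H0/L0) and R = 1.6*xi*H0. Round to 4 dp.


xi = slope / sqrt(H0/L0)
H0/L0 = 2.84/206.3 = 0.013766
sqrt(0.013766) = 0.117330
xi = 0.119 / 0.117330 = 1.014232
R = 1.6 * xi * H0 = 1.6 * 1.014232 * 2.84
R = 4.6087 m

4.6087


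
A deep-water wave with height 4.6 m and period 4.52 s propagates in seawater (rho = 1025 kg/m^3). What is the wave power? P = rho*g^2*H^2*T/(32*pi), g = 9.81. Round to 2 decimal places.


P = rho * g^2 * H^2 * T / (32 * pi)
P = 1025 * 9.81^2 * 4.6^2 * 4.52 / (32 * pi)
P = 1025 * 96.2361 * 21.1600 * 4.52 / 100.53096
P = 93846.08 W/m

93846.08


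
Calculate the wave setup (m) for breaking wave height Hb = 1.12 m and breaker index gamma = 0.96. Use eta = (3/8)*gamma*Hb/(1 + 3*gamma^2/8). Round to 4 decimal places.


eta = (3/8) * gamma * Hb / (1 + 3*gamma^2/8)
Numerator = (3/8) * 0.96 * 1.12 = 0.403200
Denominator = 1 + 3*0.96^2/8 = 1 + 0.345600 = 1.345600
eta = 0.403200 / 1.345600
eta = 0.2996 m

0.2996


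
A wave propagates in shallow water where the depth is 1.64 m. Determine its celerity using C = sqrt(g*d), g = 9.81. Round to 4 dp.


Using the shallow-water approximation:
C = sqrt(g * d) = sqrt(9.81 * 1.64)
C = sqrt(16.0884)
C = 4.0110 m/s

4.0110


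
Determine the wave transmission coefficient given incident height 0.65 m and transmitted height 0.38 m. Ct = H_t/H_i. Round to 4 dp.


Ct = H_t / H_i
Ct = 0.38 / 0.65
Ct = 0.5846

0.5846


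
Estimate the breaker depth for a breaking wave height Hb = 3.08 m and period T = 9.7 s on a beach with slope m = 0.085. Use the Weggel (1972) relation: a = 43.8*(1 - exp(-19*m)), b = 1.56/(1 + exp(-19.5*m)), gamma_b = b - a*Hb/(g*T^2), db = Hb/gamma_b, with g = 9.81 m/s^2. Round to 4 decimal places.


a = 43.8 * (1 - exp(-19 * m))
exp(-19 * 0.085) = exp(-1.6150) = 0.198891
a = 43.8 * (1 - 0.198891) = 35.088589
b = 1.56 / (1 + exp(-19.5 * m))
exp(-19.5 * 0.085) = exp(-1.6575) = 0.190615
b = 1.56 / (1 + 0.190615) = 1.310247
Hb / (g * T^2) = 3.08 / (9.81 * 9.7^2) = 3.08 / 923.0229 = 0.00333686
gamma_b = b - a * Hb/(g*T^2) = 1.310247 - 35.088589 * 0.00333686 = 1.193162
db = Hb / gamma_b = 3.08 / 1.193162
db = 2.5814 m

2.5814


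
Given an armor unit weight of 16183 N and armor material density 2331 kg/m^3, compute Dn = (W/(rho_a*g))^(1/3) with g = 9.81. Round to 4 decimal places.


V = W / (rho_a * g)
V = 16183 / (2331 * 9.81)
V = 16183 / 22867.11
V = 0.707698 m^3
Dn = V^(1/3) = 0.707698^(1/3)
Dn = 0.8911 m

0.8911


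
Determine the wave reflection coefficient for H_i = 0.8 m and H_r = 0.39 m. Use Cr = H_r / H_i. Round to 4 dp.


Cr = H_r / H_i
Cr = 0.39 / 0.8
Cr = 0.4875

0.4875


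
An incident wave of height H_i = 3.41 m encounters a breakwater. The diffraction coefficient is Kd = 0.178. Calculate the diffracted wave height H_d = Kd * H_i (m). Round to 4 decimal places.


H_d = Kd * H_i
H_d = 0.178 * 3.41
H_d = 0.6070 m

0.6070


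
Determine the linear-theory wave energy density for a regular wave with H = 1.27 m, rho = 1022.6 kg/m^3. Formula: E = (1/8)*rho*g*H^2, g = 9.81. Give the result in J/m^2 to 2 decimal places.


E = (1/8) * rho * g * H^2
E = (1/8) * 1022.6 * 9.81 * 1.27^2
E = 0.125 * 1022.6 * 9.81 * 1.6129
E = 2022.52 J/m^2

2022.52


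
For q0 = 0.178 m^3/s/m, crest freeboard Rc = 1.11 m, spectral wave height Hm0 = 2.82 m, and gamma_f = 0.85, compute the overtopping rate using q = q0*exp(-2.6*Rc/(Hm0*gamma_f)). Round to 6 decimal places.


q = q0 * exp(-2.6 * Rc / (Hm0 * gamma_f))
Exponent = -2.6 * 1.11 / (2.82 * 0.85)
= -2.6 * 1.11 / 2.3970
= -1.204005
exp(-1.204005) = 0.299990
q = 0.178 * 0.299990
q = 0.053398 m^3/s/m

0.053398


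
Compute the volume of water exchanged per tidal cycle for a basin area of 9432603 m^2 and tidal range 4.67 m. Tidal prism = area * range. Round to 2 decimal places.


Tidal prism = Area * Tidal range
P = 9432603 * 4.67
P = 44050256.01 m^3

44050256.01


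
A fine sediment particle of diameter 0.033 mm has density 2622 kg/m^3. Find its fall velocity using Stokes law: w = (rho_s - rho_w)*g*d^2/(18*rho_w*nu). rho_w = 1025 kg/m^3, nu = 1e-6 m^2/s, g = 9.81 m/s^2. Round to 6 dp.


w = (rho_s - rho_w) * g * d^2 / (18 * rho_w * nu)
d = 0.033 mm = 0.000033 m
rho_s - rho_w = 2622 - 1025 = 1597
Numerator = 1597 * 9.81 * (0.000033)^2 = 0.000017060895
Denominator = 18 * 1025 * 1e-6 = 0.018450
w = 0.000925 m/s

0.000925


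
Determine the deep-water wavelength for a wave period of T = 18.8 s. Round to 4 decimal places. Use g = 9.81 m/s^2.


L0 = g * T^2 / (2 * pi)
L0 = 9.81 * 18.8^2 / (2 * pi)
L0 = 9.81 * 353.4400 / 6.28319
L0 = 3467.2464 / 6.28319
L0 = 551.8294 m

551.8294


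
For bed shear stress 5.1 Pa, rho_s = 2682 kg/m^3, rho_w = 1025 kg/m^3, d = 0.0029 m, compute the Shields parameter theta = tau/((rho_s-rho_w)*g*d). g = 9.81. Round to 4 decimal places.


theta = tau / ((rho_s - rho_w) * g * d)
rho_s - rho_w = 2682 - 1025 = 1657
Denominator = 1657 * 9.81 * 0.0029 = 47.139993
theta = 5.1 / 47.139993
theta = 0.1082

0.1082


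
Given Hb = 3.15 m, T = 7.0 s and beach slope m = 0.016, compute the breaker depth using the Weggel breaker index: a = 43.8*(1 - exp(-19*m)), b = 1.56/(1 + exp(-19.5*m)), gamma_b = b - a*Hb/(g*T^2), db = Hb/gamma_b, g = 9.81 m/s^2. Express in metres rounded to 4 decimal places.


a = 43.8 * (1 - exp(-19 * m))
exp(-19 * 0.016) = exp(-0.3040) = 0.737861
a = 43.8 * (1 - 0.737861) = 11.481694
b = 1.56 / (1 + exp(-19.5 * m))
exp(-19.5 * 0.016) = exp(-0.3120) = 0.731982
b = 1.56 / (1 + 0.731982) = 0.900702
Hb / (g * T^2) = 3.15 / (9.81 * 7.0^2) = 3.15 / 480.6900 = 0.00655308
gamma_b = b - a * Hb/(g*T^2) = 0.900702 - 11.481694 * 0.00655308 = 0.825462
db = Hb / gamma_b = 3.15 / 0.825462
db = 3.8160 m

3.8160


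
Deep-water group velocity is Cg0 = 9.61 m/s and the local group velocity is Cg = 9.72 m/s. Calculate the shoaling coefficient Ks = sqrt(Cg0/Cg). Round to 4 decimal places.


Ks = sqrt(Cg0 / Cg)
Ks = sqrt(9.61 / 9.72)
Ks = sqrt(0.9887)
Ks = 0.9943

0.9943


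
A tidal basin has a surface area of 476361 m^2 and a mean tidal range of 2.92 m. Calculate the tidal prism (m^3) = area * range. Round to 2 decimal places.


Tidal prism = Area * Tidal range
P = 476361 * 2.92
P = 1390974.12 m^3

1390974.12


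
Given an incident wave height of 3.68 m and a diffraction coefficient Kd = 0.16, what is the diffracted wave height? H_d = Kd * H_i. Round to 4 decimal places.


H_d = Kd * H_i
H_d = 0.16 * 3.68
H_d = 0.5888 m

0.5888


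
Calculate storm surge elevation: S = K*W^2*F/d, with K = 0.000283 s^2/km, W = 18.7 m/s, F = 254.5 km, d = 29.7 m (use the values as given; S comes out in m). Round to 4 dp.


S = K * W^2 * F / d
W^2 = 18.7^2 = 349.69
S = 0.000283 * 349.69 * 254.5 / 29.7
Numerator = 0.000283 * 349.69 * 254.5 = 25.185898
S = 25.185898 / 29.7 = 0.8480 m

0.8480


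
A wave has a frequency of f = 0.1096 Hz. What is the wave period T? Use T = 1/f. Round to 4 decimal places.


T = 1 / f
T = 1 / 0.1096
T = 9.1241 s

9.1241


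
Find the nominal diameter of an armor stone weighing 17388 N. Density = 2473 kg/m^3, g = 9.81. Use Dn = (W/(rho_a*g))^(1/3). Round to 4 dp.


V = W / (rho_a * g)
V = 17388 / (2473 * 9.81)
V = 17388 / 24260.13
V = 0.716732 m^3
Dn = V^(1/3) = 0.716732^(1/3)
Dn = 0.8949 m

0.8949


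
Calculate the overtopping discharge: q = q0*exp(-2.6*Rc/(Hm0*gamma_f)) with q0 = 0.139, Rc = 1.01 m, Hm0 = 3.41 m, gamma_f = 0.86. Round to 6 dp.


q = q0 * exp(-2.6 * Rc / (Hm0 * gamma_f))
Exponent = -2.6 * 1.01 / (3.41 * 0.86)
= -2.6 * 1.01 / 2.9326
= -0.895451
exp(-0.895451) = 0.408423
q = 0.139 * 0.408423
q = 0.056771 m^3/s/m

0.056771


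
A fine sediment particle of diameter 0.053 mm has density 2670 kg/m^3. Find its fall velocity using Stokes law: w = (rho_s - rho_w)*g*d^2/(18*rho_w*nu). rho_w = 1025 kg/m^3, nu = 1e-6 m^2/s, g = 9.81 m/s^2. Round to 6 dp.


w = (rho_s - rho_w) * g * d^2 / (18 * rho_w * nu)
d = 0.053 mm = 0.000053 m
rho_s - rho_w = 2670 - 1025 = 1645
Numerator = 1645 * 9.81 * (0.000053)^2 = 0.000045330097
Denominator = 18 * 1025 * 1e-6 = 0.018450
w = 0.002457 m/s

0.002457


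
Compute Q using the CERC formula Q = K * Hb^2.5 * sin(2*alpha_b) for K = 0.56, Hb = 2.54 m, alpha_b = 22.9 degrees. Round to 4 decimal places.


Q = K * Hb^2.5 * sin(2 * alpha_b)
Hb^2.5 = 2.54^2.5 = 10.282158
sin(2 * 22.9) = sin(45.8) = 0.716911
Q = 0.56 * 10.282158 * 0.716911
Q = 4.1280 m^3/s

4.1280


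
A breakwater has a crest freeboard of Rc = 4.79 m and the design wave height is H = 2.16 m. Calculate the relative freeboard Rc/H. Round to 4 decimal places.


Relative freeboard = Rc / H
= 4.79 / 2.16
= 2.2176

2.2176


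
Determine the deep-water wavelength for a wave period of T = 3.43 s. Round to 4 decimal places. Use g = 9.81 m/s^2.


L0 = g * T^2 / (2 * pi)
L0 = 9.81 * 3.43^2 / (2 * pi)
L0 = 9.81 * 11.7649 / 6.28319
L0 = 115.4137 / 6.28319
L0 = 18.3687 m

18.3687


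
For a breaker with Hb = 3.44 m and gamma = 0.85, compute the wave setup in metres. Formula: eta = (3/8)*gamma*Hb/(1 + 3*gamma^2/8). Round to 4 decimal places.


eta = (3/8) * gamma * Hb / (1 + 3*gamma^2/8)
Numerator = (3/8) * 0.85 * 3.44 = 1.096500
Denominator = 1 + 3*0.85^2/8 = 1 + 0.270938 = 1.270938
eta = 1.096500 / 1.270938
eta = 0.8627 m

0.8627


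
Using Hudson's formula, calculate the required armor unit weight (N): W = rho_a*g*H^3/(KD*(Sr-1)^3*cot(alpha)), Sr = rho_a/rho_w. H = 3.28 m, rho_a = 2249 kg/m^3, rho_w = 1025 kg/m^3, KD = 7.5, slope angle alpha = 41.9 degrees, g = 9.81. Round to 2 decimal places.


Sr = rho_a / rho_w = 2249 / 1025 = 2.194146
(Sr - 1) = 1.194146
(Sr - 1)^3 = 1.702835
cot(41.9) = 1 / tan(41.9) = 1 / 0.897249 = 1.114518
Numerator = 2249 * 9.81 * 3.28^3 = 778538.3206
Denominator = 7.5 * 1.702835 * 1.114518 = 14.233808
W = 778538.3206 / 14.233808
W = 54696.42 N

54696.42


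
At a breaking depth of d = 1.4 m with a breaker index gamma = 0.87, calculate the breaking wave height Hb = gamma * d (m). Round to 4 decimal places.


Hb = gamma * d
Hb = 0.87 * 1.4
Hb = 1.2180 m

1.2180


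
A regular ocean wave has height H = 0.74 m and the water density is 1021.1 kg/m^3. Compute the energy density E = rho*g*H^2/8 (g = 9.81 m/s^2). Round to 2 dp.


E = (1/8) * rho * g * H^2
E = (1/8) * 1021.1 * 9.81 * 0.74^2
E = 0.125 * 1021.1 * 9.81 * 0.5476
E = 685.66 J/m^2

685.66


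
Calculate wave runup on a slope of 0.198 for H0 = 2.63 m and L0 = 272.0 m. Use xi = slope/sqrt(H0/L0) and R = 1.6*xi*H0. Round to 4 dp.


xi = slope / sqrt(H0/L0)
H0/L0 = 2.63/272.0 = 0.009669
sqrt(0.009669) = 0.098332
xi = 0.198 / 0.098332 = 2.013593
R = 1.6 * xi * H0 = 1.6 * 2.013593 * 2.63
R = 8.4732 m

8.4732


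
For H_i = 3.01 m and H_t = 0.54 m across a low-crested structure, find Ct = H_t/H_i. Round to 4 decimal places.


Ct = H_t / H_i
Ct = 0.54 / 3.01
Ct = 0.1794

0.1794


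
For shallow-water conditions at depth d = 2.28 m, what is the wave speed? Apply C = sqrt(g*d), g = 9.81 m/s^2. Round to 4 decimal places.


Using the shallow-water approximation:
C = sqrt(g * d) = sqrt(9.81 * 2.28)
C = sqrt(22.3668)
C = 4.7294 m/s

4.7294


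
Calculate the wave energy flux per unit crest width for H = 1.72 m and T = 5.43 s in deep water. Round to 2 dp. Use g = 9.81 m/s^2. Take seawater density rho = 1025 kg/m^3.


P = rho * g^2 * H^2 * T / (32 * pi)
P = 1025 * 9.81^2 * 1.72^2 * 5.43 / (32 * pi)
P = 1025 * 96.2361 * 2.9584 * 5.43 / 100.53096
P = 15762.27 W/m

15762.27


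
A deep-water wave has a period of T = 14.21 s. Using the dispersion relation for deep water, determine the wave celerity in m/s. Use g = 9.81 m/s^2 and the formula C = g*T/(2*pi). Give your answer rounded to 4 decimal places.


We use the deep-water celerity formula:
C = g * T / (2 * pi)
C = 9.81 * 14.21 / (2 * 3.14159...)
C = 139.400100 / 6.283185
C = 22.1862 m/s

22.1862


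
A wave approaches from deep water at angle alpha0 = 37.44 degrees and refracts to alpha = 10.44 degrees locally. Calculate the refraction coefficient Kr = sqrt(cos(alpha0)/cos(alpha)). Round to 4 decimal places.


Kr = sqrt(cos(alpha0) / cos(alpha))
cos(37.44) = 0.793990
cos(10.44) = 0.983445
Kr = sqrt(0.793990 / 0.983445)
Kr = sqrt(0.807356)
Kr = 0.8985

0.8985


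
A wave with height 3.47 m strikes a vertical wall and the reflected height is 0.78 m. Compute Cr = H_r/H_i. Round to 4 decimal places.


Cr = H_r / H_i
Cr = 0.78 / 3.47
Cr = 0.2248

0.2248


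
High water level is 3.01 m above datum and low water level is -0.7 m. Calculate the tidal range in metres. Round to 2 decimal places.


Tidal range = High water - Low water
Tidal range = 3.01 - (-0.7)
Tidal range = 3.71 m

3.71


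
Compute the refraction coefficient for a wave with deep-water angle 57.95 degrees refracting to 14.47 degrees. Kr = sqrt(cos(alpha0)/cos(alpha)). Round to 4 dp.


Kr = sqrt(cos(alpha0) / cos(alpha))
cos(57.95) = 0.530659
cos(14.47) = 0.968279
Kr = sqrt(0.530659 / 0.968279)
Kr = sqrt(0.548044)
Kr = 0.7403

0.7403


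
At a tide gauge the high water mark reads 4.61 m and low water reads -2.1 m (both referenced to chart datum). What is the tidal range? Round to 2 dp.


Tidal range = High water - Low water
Tidal range = 4.61 - (-2.1)
Tidal range = 6.71 m

6.71


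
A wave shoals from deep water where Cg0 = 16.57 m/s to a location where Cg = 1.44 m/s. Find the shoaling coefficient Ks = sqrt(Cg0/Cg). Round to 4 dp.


Ks = sqrt(Cg0 / Cg)
Ks = sqrt(16.57 / 1.44)
Ks = sqrt(11.5069)
Ks = 3.3922

3.3922


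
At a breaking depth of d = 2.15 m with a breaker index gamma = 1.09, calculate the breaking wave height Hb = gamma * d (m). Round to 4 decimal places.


Hb = gamma * d
Hb = 1.09 * 2.15
Hb = 2.3435 m

2.3435


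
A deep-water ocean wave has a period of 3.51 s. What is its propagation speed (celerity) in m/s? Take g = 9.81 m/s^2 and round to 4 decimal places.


We use the deep-water celerity formula:
C = g * T / (2 * pi)
C = 9.81 * 3.51 / (2 * 3.14159...)
C = 34.433100 / 6.283185
C = 5.4802 m/s

5.4802


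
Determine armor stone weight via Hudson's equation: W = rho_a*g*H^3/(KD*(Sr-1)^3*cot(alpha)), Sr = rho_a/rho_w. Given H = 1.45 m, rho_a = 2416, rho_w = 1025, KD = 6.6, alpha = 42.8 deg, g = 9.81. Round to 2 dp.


Sr = rho_a / rho_w = 2416 / 1025 = 2.357073
(Sr - 1) = 1.357073
(Sr - 1)^3 = 2.499251
cot(42.8) = 1 / tan(42.8) = 1 / 0.926010 = 1.079902
Numerator = 2416 * 9.81 * 1.45^3 = 72255.3392
Denominator = 6.6 * 2.499251 * 1.079902 = 17.813037
W = 72255.3392 / 17.813037
W = 4056.32 N

4056.32


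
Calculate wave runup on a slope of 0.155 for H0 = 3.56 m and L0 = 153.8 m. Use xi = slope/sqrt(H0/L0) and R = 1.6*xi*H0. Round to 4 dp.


xi = slope / sqrt(H0/L0)
H0/L0 = 3.56/153.8 = 0.023147
sqrt(0.023147) = 0.152141
xi = 0.155 / 0.152141 = 1.018790
R = 1.6 * xi * H0 = 1.6 * 1.018790 * 3.56
R = 5.8030 m

5.8030


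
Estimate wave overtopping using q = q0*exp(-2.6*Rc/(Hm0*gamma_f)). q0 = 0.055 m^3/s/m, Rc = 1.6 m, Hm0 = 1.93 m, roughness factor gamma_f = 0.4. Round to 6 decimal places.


q = q0 * exp(-2.6 * Rc / (Hm0 * gamma_f))
Exponent = -2.6 * 1.6 / (1.93 * 0.4)
= -2.6 * 1.6 / 0.7720
= -5.388601
exp(-5.388601) = 0.004568
q = 0.055 * 0.004568
q = 0.000251 m^3/s/m

0.000251


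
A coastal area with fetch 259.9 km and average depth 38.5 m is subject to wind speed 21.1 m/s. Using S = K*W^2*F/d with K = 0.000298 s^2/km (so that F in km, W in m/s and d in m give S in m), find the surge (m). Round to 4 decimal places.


S = K * W^2 * F / d
W^2 = 21.1^2 = 445.21
S = 0.000298 * 445.21 * 259.9 / 38.5
Numerator = 0.000298 * 445.21 * 259.9 = 34.481604
S = 34.481604 / 38.5 = 0.8956 m

0.8956


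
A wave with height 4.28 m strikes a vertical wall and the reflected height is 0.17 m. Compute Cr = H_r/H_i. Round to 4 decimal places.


Cr = H_r / H_i
Cr = 0.17 / 4.28
Cr = 0.0397

0.0397


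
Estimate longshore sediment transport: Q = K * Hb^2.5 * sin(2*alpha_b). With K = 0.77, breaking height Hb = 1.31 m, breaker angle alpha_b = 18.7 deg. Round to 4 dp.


Q = K * Hb^2.5 * sin(2 * alpha_b)
Hb^2.5 = 1.31^2.5 = 1.964166
sin(2 * 18.7) = sin(37.4) = 0.607376
Q = 0.77 * 1.964166 * 0.607376
Q = 0.9186 m^3/s

0.9186


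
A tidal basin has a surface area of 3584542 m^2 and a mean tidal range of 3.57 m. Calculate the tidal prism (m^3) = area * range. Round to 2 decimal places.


Tidal prism = Area * Tidal range
P = 3584542 * 3.57
P = 12796814.94 m^3

12796814.94


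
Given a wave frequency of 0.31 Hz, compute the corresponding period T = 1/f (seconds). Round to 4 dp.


T = 1 / f
T = 1 / 0.31
T = 3.2258 s

3.2258


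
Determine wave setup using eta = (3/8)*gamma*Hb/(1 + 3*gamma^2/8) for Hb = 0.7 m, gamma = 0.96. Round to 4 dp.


eta = (3/8) * gamma * Hb / (1 + 3*gamma^2/8)
Numerator = (3/8) * 0.96 * 0.7 = 0.252000
Denominator = 1 + 3*0.96^2/8 = 1 + 0.345600 = 1.345600
eta = 0.252000 / 1.345600
eta = 0.1873 m

0.1873


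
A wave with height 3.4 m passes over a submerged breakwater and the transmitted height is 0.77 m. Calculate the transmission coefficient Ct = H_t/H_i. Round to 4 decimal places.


Ct = H_t / H_i
Ct = 0.77 / 3.4
Ct = 0.2265

0.2265


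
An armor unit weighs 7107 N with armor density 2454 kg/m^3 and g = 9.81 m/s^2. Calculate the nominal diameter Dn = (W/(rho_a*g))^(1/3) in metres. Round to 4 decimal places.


V = W / (rho_a * g)
V = 7107 / (2454 * 9.81)
V = 7107 / 24073.74
V = 0.295218 m^3
Dn = V^(1/3) = 0.295218^(1/3)
Dn = 0.6659 m

0.6659


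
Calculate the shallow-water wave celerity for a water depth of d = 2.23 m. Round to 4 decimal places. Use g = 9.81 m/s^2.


Using the shallow-water approximation:
C = sqrt(g * d) = sqrt(9.81 * 2.23)
C = sqrt(21.8763)
C = 4.6772 m/s

4.6772


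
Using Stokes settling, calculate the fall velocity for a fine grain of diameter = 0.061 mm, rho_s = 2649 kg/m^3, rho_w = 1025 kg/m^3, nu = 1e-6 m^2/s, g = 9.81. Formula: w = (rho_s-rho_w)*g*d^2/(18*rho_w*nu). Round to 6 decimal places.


w = (rho_s - rho_w) * g * d^2 / (18 * rho_w * nu)
d = 0.061 mm = 0.000061 m
rho_s - rho_w = 2649 - 1025 = 1624
Numerator = 1624 * 9.81 * (0.000061)^2 = 0.000059280888
Denominator = 18 * 1025 * 1e-6 = 0.018450
w = 0.003213 m/s

0.003213


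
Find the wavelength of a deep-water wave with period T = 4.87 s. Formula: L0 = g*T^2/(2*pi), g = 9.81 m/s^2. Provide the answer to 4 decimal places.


L0 = g * T^2 / (2 * pi)
L0 = 9.81 * 4.87^2 / (2 * pi)
L0 = 9.81 * 23.7169 / 6.28319
L0 = 232.6628 / 6.28319
L0 = 37.0294 m

37.0294


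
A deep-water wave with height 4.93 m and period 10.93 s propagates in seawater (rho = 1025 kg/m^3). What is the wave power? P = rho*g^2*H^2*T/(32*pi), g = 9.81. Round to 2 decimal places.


P = rho * g^2 * H^2 * T / (32 * pi)
P = 1025 * 9.81^2 * 4.93^2 * 10.93 / (32 * pi)
P = 1025 * 96.2361 * 24.3049 * 10.93 / 100.53096
P = 260660.98 W/m

260660.98


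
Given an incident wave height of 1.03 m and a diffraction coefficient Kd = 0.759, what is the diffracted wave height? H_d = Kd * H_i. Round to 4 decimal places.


H_d = Kd * H_i
H_d = 0.759 * 1.03
H_d = 0.7818 m

0.7818
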